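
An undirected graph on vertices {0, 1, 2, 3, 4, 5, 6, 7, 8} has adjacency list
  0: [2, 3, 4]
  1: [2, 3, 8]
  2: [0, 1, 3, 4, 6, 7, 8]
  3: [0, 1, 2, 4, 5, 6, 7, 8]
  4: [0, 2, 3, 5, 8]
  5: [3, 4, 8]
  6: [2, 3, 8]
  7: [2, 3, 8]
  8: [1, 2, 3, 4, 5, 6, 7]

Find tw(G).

3

A width-3 tree decomposition is:
Bags: B1 = {2, 3, 6, 8}  B2 = {1, 2, 3, 8}  B3 = {2, 3, 7, 8}  B4 = {2, 3, 4, 8}  B5 = {0, 2, 3, 4}  B6 = {3, 4, 5, 8}
Tree: B1–B2, B1–B3, B1–B4, B4–B5, B4–B6
Each bag holds 4 vertices, so the decomposition has width 3, which upper-bounds the treewidth. Conversely, {0, 2, 3, 4} is a clique of size 4, and the vertices of any clique must share a bag in every tree decomposition; so some bag has ≥ 4 vertices and tw(G) ≥ 3. The upper and lower bounds meet at 3, so that is the treewidth.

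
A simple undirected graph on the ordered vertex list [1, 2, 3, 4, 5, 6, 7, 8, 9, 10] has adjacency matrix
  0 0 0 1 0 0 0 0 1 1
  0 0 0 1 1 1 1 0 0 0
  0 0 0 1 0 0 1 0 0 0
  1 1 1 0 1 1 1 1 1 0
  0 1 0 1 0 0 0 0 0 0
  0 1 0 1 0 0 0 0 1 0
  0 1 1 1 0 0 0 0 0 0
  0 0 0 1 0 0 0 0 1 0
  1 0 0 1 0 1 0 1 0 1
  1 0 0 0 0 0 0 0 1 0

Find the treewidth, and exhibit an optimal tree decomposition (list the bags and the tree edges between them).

The largest bag has 3 vertices, giving width 2; this decomposition certifies tw(G) ≤ 2. Conversely, {1, 9, 10} is a clique of size 3, and the vertices of any clique must share a bag in every tree decomposition; so some bag has ≥ 3 vertices and tw(G) ≥ 2. Therefore the treewidth is 2.

Treewidth 2.
Bags: B1 = {3, 4, 7}  B2 = {2, 4, 7}  B3 = {2, 4, 5}  B4 = {2, 4, 6}  B5 = {4, 6, 9}  B6 = {4, 8, 9}  B7 = {1, 4, 9}  B8 = {1, 9, 10}
Tree: B1–B2, B2–B3, B3–B4, B4–B5, B5–B6, B5–B7, B7–B8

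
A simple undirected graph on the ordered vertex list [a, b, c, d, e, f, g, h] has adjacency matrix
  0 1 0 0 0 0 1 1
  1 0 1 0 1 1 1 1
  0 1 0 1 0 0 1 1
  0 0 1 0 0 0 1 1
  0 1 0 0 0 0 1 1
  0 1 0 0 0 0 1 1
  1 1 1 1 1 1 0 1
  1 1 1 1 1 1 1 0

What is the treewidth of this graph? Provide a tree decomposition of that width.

The largest bag has 4 vertices, giving width 3; this decomposition certifies tw(G) ≤ 3. On the other hand G contains the 4-clique {c, d, g, h}. A clique must lie in a single bag of any decomposition, so no decomposition can have width below 3. Combining the bounds, tw(G) = 3.

Treewidth 3.
Bags: B1 = {a, b, g, h}  B2 = {b, e, g, h}  B3 = {b, c, g, h}  B4 = {c, d, g, h}  B5 = {b, f, g, h}
Tree: B1–B2, B2–B3, B3–B4, B3–B5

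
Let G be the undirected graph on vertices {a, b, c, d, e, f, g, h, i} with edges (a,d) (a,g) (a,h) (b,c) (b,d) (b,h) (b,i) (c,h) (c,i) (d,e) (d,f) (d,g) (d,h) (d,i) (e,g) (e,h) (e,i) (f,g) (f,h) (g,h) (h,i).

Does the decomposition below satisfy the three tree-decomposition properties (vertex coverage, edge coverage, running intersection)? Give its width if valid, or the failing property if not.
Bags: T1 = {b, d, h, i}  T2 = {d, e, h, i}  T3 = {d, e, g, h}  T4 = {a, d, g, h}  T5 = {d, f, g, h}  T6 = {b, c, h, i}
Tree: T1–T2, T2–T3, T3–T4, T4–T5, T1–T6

Checking the three conditions: (i) the bags cover all of {a, b, c, d, e, f, g, h, i}; (ii) for each edge, some bag contains both endpoints; (iii) the bags containing any fixed vertex form a subtree. All hold, so the decomposition is valid with width 4 − 1 = 3.

Yes; width 3.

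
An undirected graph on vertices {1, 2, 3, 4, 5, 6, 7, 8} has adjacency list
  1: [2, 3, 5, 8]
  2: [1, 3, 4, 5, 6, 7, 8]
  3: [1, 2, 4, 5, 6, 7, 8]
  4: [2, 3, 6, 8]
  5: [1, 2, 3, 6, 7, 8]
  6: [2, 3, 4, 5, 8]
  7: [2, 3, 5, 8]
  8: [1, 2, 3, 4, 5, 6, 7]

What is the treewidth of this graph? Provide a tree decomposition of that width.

Treewidth 4.
One such decomposition:
Bags: B1 = {2, 3, 5, 6, 8}  B2 = {2, 3, 5, 7, 8}  B3 = {1, 2, 3, 5, 8}  B4 = {2, 3, 4, 6, 8}
Tree: B1–B2, B2–B3, B1–B4

The largest bag has 5 vertices, giving width 4; this decomposition certifies tw(G) ≤ 4. For the lower bound, the 5 vertices {2, 3, 4, 6, 8} are pairwise adjacent, and any tree decomposition puts a clique entirely inside one bag — forcing width ≥ 4. Combining the bounds, tw(G) = 4.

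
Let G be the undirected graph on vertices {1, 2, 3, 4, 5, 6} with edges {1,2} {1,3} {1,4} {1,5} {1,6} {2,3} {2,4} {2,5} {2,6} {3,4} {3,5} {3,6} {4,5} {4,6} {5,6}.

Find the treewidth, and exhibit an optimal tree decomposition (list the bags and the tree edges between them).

Treewidth 5.
Bags: B1 = {1, 2, 3, 4, 5, 6}
Tree: (single bag)

With just one bag of size 6, the width is 6 − 1 = 5, so tw(G) ≤ 5. For the lower bound, the 6 vertices {1, 2, 3, 4, 5, 6} are pairwise adjacent, and any tree decomposition puts a clique entirely inside one bag — forcing width ≥ 5. Hence tw(G) = 5 exactly.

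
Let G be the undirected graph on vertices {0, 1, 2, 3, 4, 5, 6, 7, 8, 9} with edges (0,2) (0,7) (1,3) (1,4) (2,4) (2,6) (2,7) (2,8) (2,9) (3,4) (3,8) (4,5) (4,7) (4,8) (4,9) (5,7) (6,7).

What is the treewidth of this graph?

A width-2 tree decomposition is:
Bags: B1 = {2, 4, 9}  B2 = {2, 4, 7}  B3 = {2, 4, 8}  B4 = {0, 2, 7}  B5 = {3, 4, 8}  B6 = {1, 3, 4}  B7 = {2, 6, 7}  B8 = {4, 5, 7}
Tree: B1–B2, B1–B3, B2–B4, B3–B5, B5–B6, B2–B7, B2–B8
Every bag has size at most 3, so the width is 3 − 1 = 2 and tw(G) ≤ 2. For the lower bound, the 3 vertices {0, 2, 7} are pairwise adjacent, and any tree decomposition puts a clique entirely inside one bag — forcing width ≥ 2. Combining the bounds, tw(G) = 2.

2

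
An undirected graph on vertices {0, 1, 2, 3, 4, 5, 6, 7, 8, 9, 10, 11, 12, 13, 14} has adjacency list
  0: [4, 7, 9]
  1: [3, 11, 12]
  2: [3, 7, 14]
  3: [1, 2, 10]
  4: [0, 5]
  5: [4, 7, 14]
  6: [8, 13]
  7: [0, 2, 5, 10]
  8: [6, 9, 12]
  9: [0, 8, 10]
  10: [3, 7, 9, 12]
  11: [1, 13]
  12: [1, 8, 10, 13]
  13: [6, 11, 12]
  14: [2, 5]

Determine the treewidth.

3

A width-3 tree decomposition is:
Bags: B1 = {2, 4, 5, 14}  B2 = {2, 4, 5, 7}  B3 = {0, 2, 4, 7}  B4 = {0, 2, 3, 7}  B5 = {0, 3, 7, 10}  B6 = {0, 3, 9, 10}  B7 = {1, 3, 9, 10}  B8 = {1, 9, 10, 12}  B9 = {1, 8, 9, 12}  B10 = {1, 8, 11, 12}  B11 = {8, 11, 12, 13}  B12 = {6, 8, 11, 13}
Tree: B1–B2, B2–B3, B3–B4, B4–B5, B5–B6, B6–B7, B7–B8, B8–B9, B9–B10, B10–B11, B11–B12
The largest bag has 4 vertices, giving width 3; this decomposition certifies tw(G) ≤ 3. For the lower bound: the 4 vertex sets {4,5,14}, {2}, {7}, {0,3,9,10} are disjoint, each induces a connected subgraph, and every pair is joined by at least one edge of G. Contracting each set to a single vertex therefore yields K_{4} as a minor, and since treewidth is minor-monotone, tw(G) ≥ tw(K_{4}) = 3. Therefore the treewidth is 3.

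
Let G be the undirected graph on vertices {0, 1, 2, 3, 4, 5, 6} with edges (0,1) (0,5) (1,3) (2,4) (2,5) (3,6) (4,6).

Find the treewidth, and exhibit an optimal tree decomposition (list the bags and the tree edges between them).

Every bag has size at most 3, so the width is 3 − 1 = 2 and tw(G) ≤ 2. The edges 6–3–1–0–5–2–4–6 form a cycle, so G is not a tree and its treewidth is at least 2. Hence tw(G) = 2 exactly.

Treewidth 2.
One optimal decomposition is:
Bags: B1 = {1, 3, 6}  B2 = {0, 1, 6}  B3 = {0, 5, 6}  B4 = {2, 5, 6}  B5 = {2, 4, 6}
Tree: B1–B2, B2–B3, B3–B4, B4–B5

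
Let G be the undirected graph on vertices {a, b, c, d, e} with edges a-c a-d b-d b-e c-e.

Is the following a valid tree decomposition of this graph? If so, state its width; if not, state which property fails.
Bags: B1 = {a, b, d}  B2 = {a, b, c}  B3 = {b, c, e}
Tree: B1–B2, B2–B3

Yes; width 2.

Checking the three conditions: (i) the bags cover all of {a, b, c, d, e}; (ii) for each edge, some bag contains both endpoints; (iii) the bags containing any fixed vertex form a subtree. All hold, so the decomposition is valid with width 3 − 1 = 2.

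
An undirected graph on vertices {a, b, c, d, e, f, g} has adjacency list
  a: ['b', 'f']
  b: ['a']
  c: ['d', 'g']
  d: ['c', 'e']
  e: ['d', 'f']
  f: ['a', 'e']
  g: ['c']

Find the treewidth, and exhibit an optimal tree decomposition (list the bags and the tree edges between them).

Treewidth 1.
One such decomposition:
Bags: B1 = {a, b}  B2 = {a, f}  B3 = {e, f}  B4 = {d, e}  B5 = {c, d}  B6 = {c, g}
Tree: B1–B2, B2–B3, B3–B4, B4–B5, B5–B6

Every bag has size at most 2, so the width is 2 − 1 = 1 and tw(G) ≤ 1. G has an edge, so its treewidth is at least 1. Combining the bounds, tw(G) = 1.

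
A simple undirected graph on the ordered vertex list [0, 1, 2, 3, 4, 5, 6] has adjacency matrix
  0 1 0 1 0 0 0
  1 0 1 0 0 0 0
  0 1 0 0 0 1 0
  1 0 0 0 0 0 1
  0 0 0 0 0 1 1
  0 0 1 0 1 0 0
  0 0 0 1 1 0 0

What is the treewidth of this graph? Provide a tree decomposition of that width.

Treewidth 2.
One optimal decomposition is:
Bags: B1 = {0, 1, 2}  B2 = {0, 2, 3}  B3 = {2, 3, 6}  B4 = {2, 4, 6}  B5 = {2, 4, 5}
Tree: B1–B2, B2–B3, B3–B4, B4–B5

Every bag has size at most 3, so the width is 3 − 1 = 2 and tw(G) ≤ 2. Since 2–1–0–3–6–4–5–2 is a cycle in G, G is not acyclic. Forests are exactly the graphs of treewidth ≤ 1, so tw(G) ≥ 2. The upper and lower bounds meet at 2, so that is the treewidth.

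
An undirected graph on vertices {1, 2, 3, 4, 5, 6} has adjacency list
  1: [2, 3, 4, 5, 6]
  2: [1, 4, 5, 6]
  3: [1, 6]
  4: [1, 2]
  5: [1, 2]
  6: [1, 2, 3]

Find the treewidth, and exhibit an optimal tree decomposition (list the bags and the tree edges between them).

Treewidth 2.
One such decomposition:
Bags: B1 = {1, 2, 5}  B2 = {1, 2, 4}  B3 = {1, 2, 6}  B4 = {1, 3, 6}
Tree: B1–B2, B2–B3, B3–B4

Every bag has size at most 3, so the width is 3 − 1 = 2 and tw(G) ≤ 2. On the other hand G contains the 3-clique {1, 2, 4}. A clique must lie in a single bag of any decomposition, so no decomposition can have width below 2. Therefore the treewidth is 2.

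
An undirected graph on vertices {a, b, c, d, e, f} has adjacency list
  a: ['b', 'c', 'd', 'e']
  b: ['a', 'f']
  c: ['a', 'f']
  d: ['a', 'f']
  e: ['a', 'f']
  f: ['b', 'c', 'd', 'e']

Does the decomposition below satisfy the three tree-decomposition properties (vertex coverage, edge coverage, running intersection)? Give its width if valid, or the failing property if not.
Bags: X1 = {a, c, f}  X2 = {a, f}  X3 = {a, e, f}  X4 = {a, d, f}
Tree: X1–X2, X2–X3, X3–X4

No — vertex b appears in no bag.

A tree decomposition must satisfy three properties: every vertex lies in some bag; for every edge, both endpoints lie together in some bag; and for every vertex, the bags containing it form a connected subtree. Here vertex b appears in no bag, so the decomposition is invalid.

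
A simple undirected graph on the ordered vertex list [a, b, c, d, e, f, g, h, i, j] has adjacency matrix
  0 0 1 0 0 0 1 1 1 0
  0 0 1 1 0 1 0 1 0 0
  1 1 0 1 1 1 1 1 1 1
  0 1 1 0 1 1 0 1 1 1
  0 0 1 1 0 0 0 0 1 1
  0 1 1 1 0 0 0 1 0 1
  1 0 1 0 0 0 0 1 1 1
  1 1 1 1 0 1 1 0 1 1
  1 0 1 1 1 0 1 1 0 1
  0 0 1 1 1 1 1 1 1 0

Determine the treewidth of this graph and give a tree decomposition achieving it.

Treewidth 4.
One optimal decomposition is:
Bags: B1 = {c, d, h, i, j}  B2 = {c, g, h, i, j}  B3 = {c, d, f, h, j}  B4 = {c, d, e, i, j}  B5 = {a, c, g, h, i}  B6 = {b, c, d, f, h}
Tree: B1–B2, B1–B3, B1–B4, B2–B5, B3–B6

Every bag has size at most 5, so the width is 5 − 1 = 4 and tw(G) ≤ 4. For the lower bound, the 5 vertices {c, d, e, i, j} are pairwise adjacent, and any tree decomposition puts a clique entirely inside one bag — forcing width ≥ 4. The upper and lower bounds meet at 4, so that is the treewidth.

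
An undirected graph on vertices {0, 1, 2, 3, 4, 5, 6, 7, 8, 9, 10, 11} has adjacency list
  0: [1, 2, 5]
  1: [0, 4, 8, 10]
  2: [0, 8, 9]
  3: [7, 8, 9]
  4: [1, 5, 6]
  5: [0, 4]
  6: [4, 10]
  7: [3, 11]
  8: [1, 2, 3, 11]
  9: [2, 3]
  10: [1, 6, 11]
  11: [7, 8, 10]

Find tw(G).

3

A width-3 tree decomposition is:
Bags: B1 = {3, 7, 9, 11}  B2 = {3, 8, 9, 11}  B3 = {2, 8, 9, 11}  B4 = {2, 8, 10, 11}  B5 = {1, 2, 8, 10}  B6 = {0, 1, 2, 10}  B7 = {0, 1, 6, 10}  B8 = {0, 1, 4, 6}  B9 = {0, 4, 5, 6}
Tree: B1–B2, B2–B3, B3–B4, B4–B5, B5–B6, B6–B7, B7–B8, B8–B9
Each bag holds 4 vertices, so the decomposition has width 3, which upper-bounds the treewidth. For the lower bound: the 4 vertex sets {3,7,9}, {11}, {8}, {0,1,2,10} are disjoint, each induces a connected subgraph, and every pair is joined by at least one edge of G. Contracting each set to a single vertex therefore yields K_{4} as a minor, and since treewidth is minor-monotone, tw(G) ≥ tw(K_{4}) = 3. Combining the bounds, tw(G) = 3.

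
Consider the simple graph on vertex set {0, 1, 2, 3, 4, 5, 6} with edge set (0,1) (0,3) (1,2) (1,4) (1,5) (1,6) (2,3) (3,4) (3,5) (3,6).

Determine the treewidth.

A width-2 tree decomposition is:
Bags: B1 = {1, 2, 3}  B2 = {1, 3, 5}  B3 = {1, 3, 4}  B4 = {0, 1, 3}  B5 = {1, 3, 6}
Tree: B1–B2, B2–B3, B3–B4, B4–B5
Each bag holds 3 vertices, so the decomposition has width 2, which upper-bounds the treewidth. The edges 1–2–3–5–1 form a cycle, so G is not a tree and its treewidth is at least 2. Hence tw(G) = 2 exactly.

2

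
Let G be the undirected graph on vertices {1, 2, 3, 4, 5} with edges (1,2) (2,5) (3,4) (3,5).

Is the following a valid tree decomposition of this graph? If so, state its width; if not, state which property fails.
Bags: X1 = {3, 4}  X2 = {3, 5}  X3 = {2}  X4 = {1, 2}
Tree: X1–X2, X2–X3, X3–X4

A tree decomposition must satisfy three properties: every vertex lies in some bag; for every edge, both endpoints lie together in some bag; and for every vertex, the bags containing it form a connected subtree. Here edge (5,2) lies in no bag, so the decomposition is invalid.

No — edge (5,2) lies in no bag.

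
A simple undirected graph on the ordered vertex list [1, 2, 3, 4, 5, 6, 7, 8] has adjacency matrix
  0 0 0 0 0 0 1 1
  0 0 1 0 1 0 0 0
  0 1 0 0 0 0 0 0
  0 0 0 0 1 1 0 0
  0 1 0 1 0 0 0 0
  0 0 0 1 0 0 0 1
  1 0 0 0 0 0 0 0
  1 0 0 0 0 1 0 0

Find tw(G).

A width-1 tree decomposition is:
Bags: B1 = {1, 7}  B2 = {1, 8}  B3 = {6, 8}  B4 = {4, 6}  B5 = {4, 5}  B6 = {2, 5}  B7 = {2, 3}
Tree: B1–B2, B2–B3, B3–B4, B4–B5, B5–B6, B6–B7
Every bag has size at most 2, so the width is 2 − 1 = 1 and tw(G) ≤ 1. Any graph with an edge has treewidth ≥ 1, and G has the edge 7–1. The upper and lower bounds meet at 1, so that is the treewidth.

1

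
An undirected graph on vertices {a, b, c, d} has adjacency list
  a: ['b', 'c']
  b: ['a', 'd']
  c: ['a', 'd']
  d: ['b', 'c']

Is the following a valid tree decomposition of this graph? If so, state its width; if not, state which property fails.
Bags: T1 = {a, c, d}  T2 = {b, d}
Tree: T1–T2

A tree decomposition must satisfy three properties: every vertex lies in some bag; for every edge, both endpoints lie together in some bag; and for every vertex, the bags containing it form a connected subtree. Here edge (a,b) lies in no bag, so the decomposition is invalid.

No — edge (a,b) lies in no bag.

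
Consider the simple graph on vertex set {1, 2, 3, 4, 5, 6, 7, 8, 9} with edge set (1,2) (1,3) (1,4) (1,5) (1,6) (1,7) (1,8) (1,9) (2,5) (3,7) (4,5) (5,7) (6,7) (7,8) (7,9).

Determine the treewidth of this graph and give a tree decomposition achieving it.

The largest bag has 3 vertices, giving width 2; this decomposition certifies tw(G) ≤ 2. Conversely, {1, 2, 5} is a clique of size 3, and the vertices of any clique must share a bag in every tree decomposition; so some bag has ≥ 3 vertices and tw(G) ≥ 2. Combining the bounds, tw(G) = 2.

Treewidth 2.
One such decomposition:
Bags: B1 = {1, 4, 5}  B2 = {1, 2, 5}  B3 = {1, 5, 7}  B4 = {1, 6, 7}  B5 = {1, 7, 9}  B6 = {1, 7, 8}  B7 = {1, 3, 7}
Tree: B1–B2, B1–B3, B3–B4, B3–B5, B4–B6, B4–B7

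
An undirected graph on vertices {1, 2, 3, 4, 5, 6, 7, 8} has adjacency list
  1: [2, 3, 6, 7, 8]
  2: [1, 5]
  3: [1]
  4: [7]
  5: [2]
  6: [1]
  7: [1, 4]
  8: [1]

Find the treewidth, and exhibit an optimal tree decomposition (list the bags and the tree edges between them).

Treewidth 1.
One such decomposition:
Bags: B1 = {1, 6}  B2 = {1, 2}  B3 = {2, 5}  B4 = {1, 7}  B5 = {4, 7}  B6 = {1, 3}  B7 = {1, 8}
Tree: B1–B2, B2–B3, B1–B4, B4–B5, B2–B6, B2–B7

The largest bag has 2 vertices, giving width 1; this decomposition certifies tw(G) ≤ 1. Any graph with an edge has treewidth ≥ 1, and G has the edge 1–6. Combining the bounds, tw(G) = 1.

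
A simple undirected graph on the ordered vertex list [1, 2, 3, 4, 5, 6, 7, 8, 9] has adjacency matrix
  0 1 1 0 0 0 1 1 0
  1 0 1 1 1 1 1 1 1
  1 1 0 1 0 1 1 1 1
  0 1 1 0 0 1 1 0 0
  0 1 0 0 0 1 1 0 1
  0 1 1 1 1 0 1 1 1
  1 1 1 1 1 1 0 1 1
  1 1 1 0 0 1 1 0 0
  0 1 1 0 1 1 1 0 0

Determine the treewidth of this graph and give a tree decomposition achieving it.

Treewidth 4.
Bags: B1 = {2, 3, 6, 7, 9}  B2 = {2, 3, 6, 7, 8}  B3 = {2, 5, 6, 7, 9}  B4 = {1, 2, 3, 7, 8}  B5 = {2, 3, 4, 6, 7}
Tree: B1–B2, B1–B3, B2–B4, B1–B5

Every bag has size at most 5, so the width is 5 − 1 = 4 and tw(G) ≤ 4. For the lower bound, the 5 vertices {1, 2, 3, 7, 8} are pairwise adjacent, and any tree decomposition puts a clique entirely inside one bag — forcing width ≥ 4. The upper and lower bounds meet at 4, so that is the treewidth.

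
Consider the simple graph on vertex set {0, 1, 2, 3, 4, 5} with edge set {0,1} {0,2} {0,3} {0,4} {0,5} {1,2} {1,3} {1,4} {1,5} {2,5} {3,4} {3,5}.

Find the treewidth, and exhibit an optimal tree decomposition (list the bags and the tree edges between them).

Treewidth 3.
One optimal decomposition is:
Bags: B1 = {0, 1, 3, 4}  B2 = {0, 1, 3, 5}  B3 = {0, 1, 2, 5}
Tree: B1–B2, B2–B3

The largest bag has 4 vertices, giving width 3; this decomposition certifies tw(G) ≤ 3. On the other hand G contains the 4-clique {0, 1, 2, 5}. A clique must lie in a single bag of any decomposition, so no decomposition can have width below 3. Therefore the treewidth is 3.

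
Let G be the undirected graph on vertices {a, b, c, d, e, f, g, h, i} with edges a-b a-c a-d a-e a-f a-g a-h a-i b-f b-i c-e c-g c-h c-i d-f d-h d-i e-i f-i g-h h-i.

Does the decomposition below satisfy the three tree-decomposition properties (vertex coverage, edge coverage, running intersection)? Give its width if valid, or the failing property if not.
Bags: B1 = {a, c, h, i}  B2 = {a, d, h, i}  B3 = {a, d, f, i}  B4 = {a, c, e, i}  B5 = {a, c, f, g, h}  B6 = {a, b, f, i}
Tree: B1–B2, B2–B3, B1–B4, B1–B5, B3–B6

A tree decomposition must satisfy three properties: every vertex lies in some bag; for every edge, both endpoints lie together in some bag; and for every vertex, the bags containing it form a connected subtree. Here bags containing vertex f are not connected in the tree, so the decomposition is invalid.

No — bags containing vertex f are not connected in the tree.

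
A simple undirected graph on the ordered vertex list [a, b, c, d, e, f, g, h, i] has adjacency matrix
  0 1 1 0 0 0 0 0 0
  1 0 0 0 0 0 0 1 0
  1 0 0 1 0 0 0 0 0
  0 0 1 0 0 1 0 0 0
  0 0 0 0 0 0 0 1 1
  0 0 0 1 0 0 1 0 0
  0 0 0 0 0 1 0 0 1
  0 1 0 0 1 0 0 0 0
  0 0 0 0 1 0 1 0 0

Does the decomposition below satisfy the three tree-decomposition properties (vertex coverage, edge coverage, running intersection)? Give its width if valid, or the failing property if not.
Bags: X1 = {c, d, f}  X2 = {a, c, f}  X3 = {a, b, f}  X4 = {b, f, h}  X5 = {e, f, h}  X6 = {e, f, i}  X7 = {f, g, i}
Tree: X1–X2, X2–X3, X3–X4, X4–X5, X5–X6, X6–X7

Checking the three conditions: (i) the bags cover all of {a, b, c, d, e, f, g, h, i}; (ii) for each edge, some bag contains both endpoints; (iii) the bags containing any fixed vertex form a subtree. All hold, so the decomposition is valid with width 3 − 1 = 2.

Yes; width 2.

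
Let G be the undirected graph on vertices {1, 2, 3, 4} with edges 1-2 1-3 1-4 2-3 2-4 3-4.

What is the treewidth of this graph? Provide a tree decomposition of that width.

Treewidth 3.
Bags: B1 = {1, 2, 3, 4}
Tree: (single bag)

A single bag containing all 4 vertices is trivially a valid decomposition of width 3. On the other hand G contains the 4-clique {1, 2, 3, 4}. A clique must lie in a single bag of any decomposition, so no decomposition can have width below 3. The upper and lower bounds meet at 3, so that is the treewidth.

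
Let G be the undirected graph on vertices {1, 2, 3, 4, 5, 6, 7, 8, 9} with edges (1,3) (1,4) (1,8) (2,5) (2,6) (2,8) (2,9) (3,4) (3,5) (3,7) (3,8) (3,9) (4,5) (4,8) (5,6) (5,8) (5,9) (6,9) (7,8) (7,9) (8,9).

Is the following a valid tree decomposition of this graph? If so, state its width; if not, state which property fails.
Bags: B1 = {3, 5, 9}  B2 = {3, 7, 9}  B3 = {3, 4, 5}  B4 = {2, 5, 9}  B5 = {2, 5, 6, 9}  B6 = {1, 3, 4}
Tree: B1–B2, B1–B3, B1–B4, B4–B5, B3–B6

A tree decomposition must satisfy three properties: every vertex lies in some bag; for every edge, both endpoints lie together in some bag; and for every vertex, the bags containing it form a connected subtree. Here vertex 8 appears in no bag, so the decomposition is invalid.

No — vertex 8 appears in no bag.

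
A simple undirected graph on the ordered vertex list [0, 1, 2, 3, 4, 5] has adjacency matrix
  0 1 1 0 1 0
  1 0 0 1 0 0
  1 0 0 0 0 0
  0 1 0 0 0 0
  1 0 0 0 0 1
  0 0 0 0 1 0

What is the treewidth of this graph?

1

A width-1 tree decomposition is:
Bags: B1 = {0, 1}  B2 = {0, 4}  B3 = {1, 3}  B4 = {4, 5}  B5 = {0, 2}
Tree: B1–B2, B1–B3, B2–B4, B2–B5
Every bag has size at most 2, so the width is 2 − 1 = 1 and tw(G) ≤ 1. Since G has at least one edge (e.g. 0–1), it is not an edgeless graph, so tw(G) ≥ 1. Combining the bounds, tw(G) = 1.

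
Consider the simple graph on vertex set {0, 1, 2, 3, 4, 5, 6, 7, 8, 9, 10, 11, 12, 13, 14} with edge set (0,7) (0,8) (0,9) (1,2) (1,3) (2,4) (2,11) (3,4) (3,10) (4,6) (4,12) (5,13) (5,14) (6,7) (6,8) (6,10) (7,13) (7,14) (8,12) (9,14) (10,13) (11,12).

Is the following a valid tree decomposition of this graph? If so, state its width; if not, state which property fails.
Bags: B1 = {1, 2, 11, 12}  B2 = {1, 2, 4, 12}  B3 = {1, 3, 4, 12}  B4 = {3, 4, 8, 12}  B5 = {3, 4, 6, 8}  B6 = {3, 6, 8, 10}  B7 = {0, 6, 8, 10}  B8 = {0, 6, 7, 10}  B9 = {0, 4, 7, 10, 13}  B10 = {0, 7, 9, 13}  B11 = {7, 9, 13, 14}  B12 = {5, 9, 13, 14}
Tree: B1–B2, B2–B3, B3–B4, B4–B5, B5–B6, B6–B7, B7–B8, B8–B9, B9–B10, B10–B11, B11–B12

A tree decomposition must satisfy three properties: every vertex lies in some bag; for every edge, both endpoints lie together in some bag; and for every vertex, the bags containing it form a connected subtree. Here bags containing vertex 4 are not connected in the tree, so the decomposition is invalid.

No — bags containing vertex 4 are not connected in the tree.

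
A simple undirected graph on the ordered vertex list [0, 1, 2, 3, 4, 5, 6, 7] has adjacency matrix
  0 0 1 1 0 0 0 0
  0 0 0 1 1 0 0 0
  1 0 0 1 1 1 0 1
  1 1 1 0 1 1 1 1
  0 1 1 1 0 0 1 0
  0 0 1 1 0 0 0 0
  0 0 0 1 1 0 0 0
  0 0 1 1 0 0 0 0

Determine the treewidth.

A width-2 tree decomposition is:
Bags: B1 = {2, 3, 4}  B2 = {2, 3, 5}  B3 = {3, 4, 6}  B4 = {0, 2, 3}  B5 = {2, 3, 7}  B6 = {1, 3, 4}
Tree: B1–B2, B1–B3, B1–B4, B2–B5, B1–B6
Every bag has size at most 3, so the width is 3 − 1 = 2 and tw(G) ≤ 2. For the lower bound, the 3 vertices {1, 3, 4} are pairwise adjacent, and any tree decomposition puts a clique entirely inside one bag — forcing width ≥ 2. Combining the bounds, tw(G) = 2.

2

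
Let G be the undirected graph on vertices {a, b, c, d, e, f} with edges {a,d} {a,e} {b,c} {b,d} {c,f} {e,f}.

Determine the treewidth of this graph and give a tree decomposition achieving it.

Treewidth 2.
One such decomposition:
Bags: B1 = {b, c, d}  B2 = {a, c, d}  B3 = {a, c, e}  B4 = {c, e, f}
Tree: B1–B2, B2–B3, B3–B4

Every bag has size at most 3, so the width is 3 − 1 = 2 and tw(G) ≤ 2. The edges c–b–d–a–e–f–c form a cycle, so G is not a tree and its treewidth is at least 2. Hence tw(G) = 2 exactly.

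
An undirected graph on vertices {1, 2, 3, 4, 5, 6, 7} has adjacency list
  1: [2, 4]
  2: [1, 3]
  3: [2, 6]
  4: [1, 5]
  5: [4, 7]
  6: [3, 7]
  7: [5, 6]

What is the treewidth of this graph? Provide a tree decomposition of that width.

Treewidth 2.
One optimal decomposition is:
Bags: B1 = {1, 2, 4}  B2 = {2, 4, 5}  B3 = {2, 5, 7}  B4 = {2, 6, 7}  B5 = {2, 3, 6}
Tree: B1–B2, B2–B3, B3–B4, B4–B5

The largest bag has 3 vertices, giving width 2; this decomposition certifies tw(G) ≤ 2. The edges 2–1–4–5–7–6–3–2 form a cycle, so G is not a tree and its treewidth is at least 2. Hence tw(G) = 2 exactly.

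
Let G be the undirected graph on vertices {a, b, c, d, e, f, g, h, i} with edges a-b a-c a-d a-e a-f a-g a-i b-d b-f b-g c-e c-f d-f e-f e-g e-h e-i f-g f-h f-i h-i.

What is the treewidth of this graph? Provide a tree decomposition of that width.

Treewidth 3.
Bags: B1 = {a, e, f, i}  B2 = {a, e, f, g}  B3 = {a, c, e, f}  B4 = {a, b, f, g}  B5 = {a, b, d, f}  B6 = {e, f, h, i}
Tree: B1–B2, B2–B3, B2–B4, B4–B5, B1–B6

The largest bag has 4 vertices, giving width 3; this decomposition certifies tw(G) ≤ 3. On the other hand G contains the 4-clique {e, f, h, i}. A clique must lie in a single bag of any decomposition, so no decomposition can have width below 3. The upper and lower bounds meet at 3, so that is the treewidth.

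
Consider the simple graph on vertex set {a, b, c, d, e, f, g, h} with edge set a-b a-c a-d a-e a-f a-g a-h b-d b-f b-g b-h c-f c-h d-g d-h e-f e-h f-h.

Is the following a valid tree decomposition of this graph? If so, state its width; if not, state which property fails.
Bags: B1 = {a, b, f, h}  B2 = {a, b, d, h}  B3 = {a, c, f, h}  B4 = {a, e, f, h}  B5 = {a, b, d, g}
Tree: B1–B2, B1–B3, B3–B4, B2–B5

Yes; width 3.

Every vertex of G appears in some bag (union = {a, b, c, d, e, f, g, h}); every edge is covered by a bag; and for each vertex v the set of bags containing v is connected in the bag tree. The decomposition is therefore valid. The largest bag has 4 vertices, so the width is 3.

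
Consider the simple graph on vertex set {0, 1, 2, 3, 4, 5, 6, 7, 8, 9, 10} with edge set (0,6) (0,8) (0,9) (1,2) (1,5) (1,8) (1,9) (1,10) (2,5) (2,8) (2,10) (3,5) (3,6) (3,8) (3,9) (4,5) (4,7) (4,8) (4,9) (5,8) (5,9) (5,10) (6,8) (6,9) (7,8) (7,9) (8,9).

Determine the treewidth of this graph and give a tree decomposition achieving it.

Every bag has size at most 4, so the width is 4 − 1 = 3 and tw(G) ≤ 3. For the lower bound, the 4 vertices {0, 6, 8, 9} are pairwise adjacent, and any tree decomposition puts a clique entirely inside one bag — forcing width ≥ 3. Combining the bounds, tw(G) = 3.

Treewidth 3.
Bags: B1 = {3, 5, 8, 9}  B2 = {4, 5, 8, 9}  B3 = {4, 7, 8, 9}  B4 = {1, 5, 8, 9}  B5 = {1, 2, 5, 8}  B6 = {3, 6, 8, 9}  B7 = {1, 2, 5, 10}  B8 = {0, 6, 8, 9}
Tree: B1–B2, B2–B3, B1–B4, B4–B5, B1–B6, B5–B7, B6–B8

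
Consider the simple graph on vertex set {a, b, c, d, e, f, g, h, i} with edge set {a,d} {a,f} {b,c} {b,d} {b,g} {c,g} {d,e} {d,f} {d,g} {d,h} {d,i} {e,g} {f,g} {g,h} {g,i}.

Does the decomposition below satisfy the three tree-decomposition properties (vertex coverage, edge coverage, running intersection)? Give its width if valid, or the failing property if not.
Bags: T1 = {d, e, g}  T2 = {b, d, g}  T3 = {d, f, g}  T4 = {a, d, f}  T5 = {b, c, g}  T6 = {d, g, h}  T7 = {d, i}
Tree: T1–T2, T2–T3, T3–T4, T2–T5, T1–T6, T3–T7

A tree decomposition must satisfy three properties: every vertex lies in some bag; for every edge, both endpoints lie together in some bag; and for every vertex, the bags containing it form a connected subtree. Here edge (g,i) lies in no bag, so the decomposition is invalid.

No — edge (g,i) lies in no bag.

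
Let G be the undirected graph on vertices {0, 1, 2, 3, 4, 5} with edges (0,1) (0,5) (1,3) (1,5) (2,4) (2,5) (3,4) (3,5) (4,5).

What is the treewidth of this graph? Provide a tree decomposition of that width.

Treewidth 2.
One optimal decomposition is:
Bags: B1 = {3, 4, 5}  B2 = {1, 3, 5}  B3 = {0, 1, 5}  B4 = {2, 4, 5}
Tree: B1–B2, B2–B3, B1–B4

Every bag has size at most 3, so the width is 3 − 1 = 2 and tw(G) ≤ 2. On the other hand G contains the 3-clique {0, 1, 5}. A clique must lie in a single bag of any decomposition, so no decomposition can have width below 2. Hence tw(G) = 2 exactly.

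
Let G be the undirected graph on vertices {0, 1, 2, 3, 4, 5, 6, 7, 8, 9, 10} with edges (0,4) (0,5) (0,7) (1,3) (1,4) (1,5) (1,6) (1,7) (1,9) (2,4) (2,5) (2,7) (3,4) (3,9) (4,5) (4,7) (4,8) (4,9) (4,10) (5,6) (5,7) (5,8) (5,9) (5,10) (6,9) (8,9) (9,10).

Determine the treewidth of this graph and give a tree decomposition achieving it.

Treewidth 3.
One optimal decomposition is:
Bags: B1 = {1, 4, 5, 9}  B2 = {4, 5, 9, 10}  B3 = {1, 4, 5, 7}  B4 = {0, 4, 5, 7}  B5 = {1, 3, 4, 9}  B6 = {4, 5, 8, 9}  B7 = {1, 5, 6, 9}  B8 = {2, 4, 5, 7}
Tree: B1–B2, B1–B3, B3–B4, B1–B5, B2–B6, B1–B7, B3–B8

Every bag has size at most 4, so the width is 4 − 1 = 3 and tw(G) ≤ 3. Conversely, {1, 3, 4, 9} is a clique of size 4, and the vertices of any clique must share a bag in every tree decomposition; so some bag has ≥ 4 vertices and tw(G) ≥ 3. The upper and lower bounds meet at 3, so that is the treewidth.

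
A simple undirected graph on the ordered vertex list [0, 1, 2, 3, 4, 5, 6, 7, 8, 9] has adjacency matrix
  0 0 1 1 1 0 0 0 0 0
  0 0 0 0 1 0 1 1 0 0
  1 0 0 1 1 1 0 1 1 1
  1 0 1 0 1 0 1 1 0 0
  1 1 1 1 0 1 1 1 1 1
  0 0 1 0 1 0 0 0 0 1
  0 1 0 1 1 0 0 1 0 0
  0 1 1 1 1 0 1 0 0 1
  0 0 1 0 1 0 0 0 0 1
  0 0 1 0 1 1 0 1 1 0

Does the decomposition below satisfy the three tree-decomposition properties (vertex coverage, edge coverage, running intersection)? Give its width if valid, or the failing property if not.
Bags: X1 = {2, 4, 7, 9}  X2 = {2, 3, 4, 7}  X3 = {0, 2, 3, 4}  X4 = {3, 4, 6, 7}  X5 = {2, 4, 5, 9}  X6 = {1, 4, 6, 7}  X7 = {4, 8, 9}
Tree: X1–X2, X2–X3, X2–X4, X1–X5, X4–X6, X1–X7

A tree decomposition must satisfy three properties: every vertex lies in some bag; for every edge, both endpoints lie together in some bag; and for every vertex, the bags containing it form a connected subtree. Here edge (2,8) lies in no bag, so the decomposition is invalid.

No — edge (2,8) lies in no bag.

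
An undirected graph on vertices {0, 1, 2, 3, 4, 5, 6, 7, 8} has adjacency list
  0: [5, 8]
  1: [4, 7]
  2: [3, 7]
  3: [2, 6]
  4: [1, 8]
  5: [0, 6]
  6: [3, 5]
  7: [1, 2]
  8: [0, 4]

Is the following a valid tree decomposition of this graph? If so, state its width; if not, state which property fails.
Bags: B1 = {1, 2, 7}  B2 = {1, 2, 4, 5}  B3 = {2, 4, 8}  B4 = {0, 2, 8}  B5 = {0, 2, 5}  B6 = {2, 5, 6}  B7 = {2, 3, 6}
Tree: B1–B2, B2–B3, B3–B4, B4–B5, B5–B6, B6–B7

A tree decomposition must satisfy three properties: every vertex lies in some bag; for every edge, both endpoints lie together in some bag; and for every vertex, the bags containing it form a connected subtree. Here bags containing vertex 5 are not connected in the tree, so the decomposition is invalid.

No — bags containing vertex 5 are not connected in the tree.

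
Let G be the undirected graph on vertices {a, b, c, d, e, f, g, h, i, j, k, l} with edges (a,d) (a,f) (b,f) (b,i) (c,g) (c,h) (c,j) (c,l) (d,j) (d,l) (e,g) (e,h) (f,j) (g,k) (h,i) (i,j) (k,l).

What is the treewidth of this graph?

A width-3 tree decomposition is:
Bags: B1 = {e, g, h, k}  B2 = {c, g, h, k}  B3 = {c, h, k, l}  B4 = {c, h, i, l}  B5 = {c, i, j, l}  B6 = {d, i, j, l}  B7 = {b, d, i, j}  B8 = {b, d, f, j}  B9 = {a, b, d, f}
Tree: B1–B2, B2–B3, B3–B4, B4–B5, B5–B6, B6–B7, B7–B8, B8–B9
Every bag has size at most 4, so the width is 4 − 1 = 3 and tw(G) ≤ 3. For the lower bound: the 4 vertex sets {e,g,k}, {h}, {c}, {d,i,j,l} are disjoint, each induces a connected subgraph, and every pair is joined by at least one edge of G. Contracting each set to a single vertex therefore yields K_{4} as a minor, and since treewidth is minor-monotone, tw(G) ≥ tw(K_{4}) = 3. Therefore the treewidth is 3.

3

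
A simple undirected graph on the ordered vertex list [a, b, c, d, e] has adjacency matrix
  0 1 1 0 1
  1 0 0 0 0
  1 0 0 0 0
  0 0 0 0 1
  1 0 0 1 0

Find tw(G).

A width-1 tree decomposition is:
Bags: B1 = {a, e}  B2 = {a, b}  B3 = {a, c}  B4 = {d, e}
Tree: B1–B2, B2–B3, B1–B4
Each bag holds 2 vertices, so the decomposition has width 1, which upper-bounds the treewidth. G has an edge, so its treewidth is at least 1. Hence tw(G) = 1 exactly.

1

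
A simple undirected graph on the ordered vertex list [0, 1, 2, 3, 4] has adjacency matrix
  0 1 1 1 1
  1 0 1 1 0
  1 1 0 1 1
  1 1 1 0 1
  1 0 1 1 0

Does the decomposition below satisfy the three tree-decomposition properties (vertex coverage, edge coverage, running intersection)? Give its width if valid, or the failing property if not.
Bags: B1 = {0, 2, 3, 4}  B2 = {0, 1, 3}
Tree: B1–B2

No — edge (2,1) lies in no bag.

A tree decomposition must satisfy three properties: every vertex lies in some bag; for every edge, both endpoints lie together in some bag; and for every vertex, the bags containing it form a connected subtree. Here edge (2,1) lies in no bag, so the decomposition is invalid.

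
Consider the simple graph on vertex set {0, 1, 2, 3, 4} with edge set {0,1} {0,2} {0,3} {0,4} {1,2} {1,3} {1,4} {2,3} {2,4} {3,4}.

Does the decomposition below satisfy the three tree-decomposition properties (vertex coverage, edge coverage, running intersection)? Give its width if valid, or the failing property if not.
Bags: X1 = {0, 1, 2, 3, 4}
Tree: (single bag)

Every vertex of G appears in some bag (union = {0, 1, 2, 3, 4}); every edge is covered by a bag; and for each vertex v the set of bags containing v is connected in the bag tree. The decomposition is therefore valid. The largest bag has 5 vertices, so the width is 4.

Yes; width 4.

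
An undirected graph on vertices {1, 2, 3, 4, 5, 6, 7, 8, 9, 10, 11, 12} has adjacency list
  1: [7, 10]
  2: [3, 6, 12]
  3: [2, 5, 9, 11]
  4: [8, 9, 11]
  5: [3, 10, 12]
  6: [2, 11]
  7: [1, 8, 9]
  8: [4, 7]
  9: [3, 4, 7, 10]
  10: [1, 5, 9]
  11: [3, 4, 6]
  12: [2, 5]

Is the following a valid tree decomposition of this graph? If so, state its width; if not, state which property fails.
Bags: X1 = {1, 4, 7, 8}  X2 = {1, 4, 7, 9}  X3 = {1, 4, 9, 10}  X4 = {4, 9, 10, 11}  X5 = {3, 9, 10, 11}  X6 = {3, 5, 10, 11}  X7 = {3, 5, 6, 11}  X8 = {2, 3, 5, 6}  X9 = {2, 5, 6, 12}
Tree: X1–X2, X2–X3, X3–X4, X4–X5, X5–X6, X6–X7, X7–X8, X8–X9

Checking the three conditions: (i) the bags cover all of {1, 2, 3, 4, 5, 6, 7, 8, 9, 10, 11, 12}; (ii) for each edge, some bag contains both endpoints; (iii) the bags containing any fixed vertex form a subtree. All hold, so the decomposition is valid with width 4 − 1 = 3.

Yes; width 3.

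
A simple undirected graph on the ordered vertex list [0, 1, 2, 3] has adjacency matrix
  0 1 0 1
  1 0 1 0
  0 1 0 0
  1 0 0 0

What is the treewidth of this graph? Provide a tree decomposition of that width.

The largest bag has 2 vertices, giving width 1; this decomposition certifies tw(G) ≤ 1. Any graph with an edge has treewidth ≥ 1, and G has the edge 1–2. Combining the bounds, tw(G) = 1.

Treewidth 1.
Bags: B1 = {1, 2}  B2 = {0, 1}  B3 = {0, 3}
Tree: B1–B2, B2–B3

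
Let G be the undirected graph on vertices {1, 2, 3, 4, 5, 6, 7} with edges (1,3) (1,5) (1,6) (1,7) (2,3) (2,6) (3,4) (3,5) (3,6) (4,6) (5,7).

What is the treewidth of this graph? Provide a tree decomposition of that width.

The largest bag has 3 vertices, giving width 2; this decomposition certifies tw(G) ≤ 2. For the lower bound, the 3 vertices {1, 3, 5} are pairwise adjacent, and any tree decomposition puts a clique entirely inside one bag — forcing width ≥ 2. The upper and lower bounds meet at 2, so that is the treewidth.

Treewidth 2.
One optimal decomposition is:
Bags: B1 = {1, 3, 5}  B2 = {1, 3, 6}  B3 = {1, 5, 7}  B4 = {3, 4, 6}  B5 = {2, 3, 6}
Tree: B1–B2, B1–B3, B2–B4, B4–B5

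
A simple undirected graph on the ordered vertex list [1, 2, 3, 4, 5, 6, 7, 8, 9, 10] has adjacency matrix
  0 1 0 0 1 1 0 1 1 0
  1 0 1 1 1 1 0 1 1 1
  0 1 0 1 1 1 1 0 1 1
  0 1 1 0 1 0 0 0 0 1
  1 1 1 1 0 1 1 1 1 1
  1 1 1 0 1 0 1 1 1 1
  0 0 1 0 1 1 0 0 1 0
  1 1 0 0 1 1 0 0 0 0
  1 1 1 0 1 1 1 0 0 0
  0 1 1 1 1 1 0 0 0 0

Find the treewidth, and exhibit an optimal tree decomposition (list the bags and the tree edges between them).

Every bag has size at most 5, so the width is 5 − 1 = 4 and tw(G) ≤ 4. For the lower bound, the 5 vertices {2, 3, 4, 5, 10} are pairwise adjacent, and any tree decomposition puts a clique entirely inside one bag — forcing width ≥ 4. Combining the bounds, tw(G) = 4.

Treewidth 4.
One such decomposition:
Bags: B1 = {2, 3, 5, 6, 10}  B2 = {2, 3, 5, 6, 9}  B3 = {2, 3, 4, 5, 10}  B4 = {3, 5, 6, 7, 9}  B5 = {1, 2, 5, 6, 9}  B6 = {1, 2, 5, 6, 8}
Tree: B1–B2, B1–B3, B2–B4, B2–B5, B5–B6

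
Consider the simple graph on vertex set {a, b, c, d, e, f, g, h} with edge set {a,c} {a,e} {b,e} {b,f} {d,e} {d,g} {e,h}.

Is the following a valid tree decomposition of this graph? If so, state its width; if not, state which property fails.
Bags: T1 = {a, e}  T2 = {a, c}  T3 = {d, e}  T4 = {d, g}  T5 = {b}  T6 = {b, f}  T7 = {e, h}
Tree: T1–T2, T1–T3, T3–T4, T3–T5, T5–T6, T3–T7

A tree decomposition must satisfy three properties: every vertex lies in some bag; for every edge, both endpoints lie together in some bag; and for every vertex, the bags containing it form a connected subtree. Here edge (e,b) lies in no bag, so the decomposition is invalid.

No — edge (e,b) lies in no bag.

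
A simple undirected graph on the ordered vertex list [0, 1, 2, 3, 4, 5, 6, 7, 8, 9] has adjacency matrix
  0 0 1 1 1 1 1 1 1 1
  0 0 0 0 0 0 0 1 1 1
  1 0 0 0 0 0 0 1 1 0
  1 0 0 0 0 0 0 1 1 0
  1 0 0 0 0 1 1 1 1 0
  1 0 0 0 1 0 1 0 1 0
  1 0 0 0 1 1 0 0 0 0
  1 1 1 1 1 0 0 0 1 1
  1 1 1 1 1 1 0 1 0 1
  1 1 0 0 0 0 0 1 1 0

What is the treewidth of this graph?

3

A width-3 tree decomposition is:
Bags: B1 = {0, 3, 7, 8}  B2 = {0, 2, 7, 8}  B3 = {0, 4, 7, 8}  B4 = {0, 7, 8, 9}  B5 = {0, 4, 5, 8}  B6 = {0, 4, 5, 6}  B7 = {1, 7, 8, 9}
Tree: B1–B2, B1–B3, B1–B4, B3–B5, B5–B6, B4–B7
Each bag holds 4 vertices, so the decomposition has width 3, which upper-bounds the treewidth. For the lower bound, the 4 vertices {0, 4, 5, 8} are pairwise adjacent, and any tree decomposition puts a clique entirely inside one bag — forcing width ≥ 3. The upper and lower bounds meet at 3, so that is the treewidth.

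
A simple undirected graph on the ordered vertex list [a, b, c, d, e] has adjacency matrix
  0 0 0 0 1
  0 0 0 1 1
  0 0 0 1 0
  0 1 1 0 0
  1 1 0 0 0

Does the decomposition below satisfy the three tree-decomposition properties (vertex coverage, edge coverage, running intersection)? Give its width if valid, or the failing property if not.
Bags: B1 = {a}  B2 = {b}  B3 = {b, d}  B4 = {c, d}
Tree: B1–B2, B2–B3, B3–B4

A tree decomposition must satisfy three properties: every vertex lies in some bag; for every edge, both endpoints lie together in some bag; and for every vertex, the bags containing it form a connected subtree. Here vertex e appears in no bag, so the decomposition is invalid.

No — vertex e appears in no bag.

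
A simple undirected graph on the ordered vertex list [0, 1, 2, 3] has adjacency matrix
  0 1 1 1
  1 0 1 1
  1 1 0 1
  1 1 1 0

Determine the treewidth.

3

A width-3 tree decomposition is:
Bags: B1 = {0, 1, 2, 3}
Tree: (single bag)
A single bag containing all 4 vertices is trivially a valid decomposition of width 3. On the other hand G contains the 4-clique {0, 1, 2, 3}. A clique must lie in a single bag of any decomposition, so no decomposition can have width below 3. Hence tw(G) = 3 exactly.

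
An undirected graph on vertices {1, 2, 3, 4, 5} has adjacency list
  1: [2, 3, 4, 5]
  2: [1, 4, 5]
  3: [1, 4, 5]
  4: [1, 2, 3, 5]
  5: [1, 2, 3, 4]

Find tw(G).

A width-3 tree decomposition is:
Bags: B1 = {1, 2, 4, 5}  B2 = {1, 3, 4, 5}
Tree: B1–B2
Each bag holds 4 vertices, so the decomposition has width 3, which upper-bounds the treewidth. On the other hand G contains the 4-clique {1, 2, 4, 5}. A clique must lie in a single bag of any decomposition, so no decomposition can have width below 3. Hence tw(G) = 3 exactly.

3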